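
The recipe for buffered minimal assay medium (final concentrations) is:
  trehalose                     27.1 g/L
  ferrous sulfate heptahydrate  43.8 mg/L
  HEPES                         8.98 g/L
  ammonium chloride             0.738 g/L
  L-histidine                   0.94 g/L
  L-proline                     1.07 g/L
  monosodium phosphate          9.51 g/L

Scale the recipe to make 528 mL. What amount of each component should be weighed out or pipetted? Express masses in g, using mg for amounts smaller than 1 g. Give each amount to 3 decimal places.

Target volume = 528 mL = 0.528 L.
trehalose: 27.1 g/L × 0.528 L = 14.309 g
ferrous sulfate heptahydrate: 43.8 mg/L × 0.528 L = 23.126 mg
HEPES: 8.98 g/L × 0.528 L = 4.741 g
ammonium chloride: 0.738 g/L × 0.528 L = 0.389664 g = 389.664 mg
L-histidine: 0.94 g/L × 0.528 L = 0.49632 g = 496.320 mg
L-proline: 1.07 g/L × 0.528 L = 0.56496 g = 564.960 mg
monosodium phosphate: 9.51 g/L × 0.528 L = 5.021 g

trehalose 14.309 g; ferrous sulfate heptahydrate 23.126 mg; HEPES 4.741 g; ammonium chloride 389.664 mg; L-histidine 496.320 mg; L-proline 564.960 mg; monosodium phosphate 5.021 g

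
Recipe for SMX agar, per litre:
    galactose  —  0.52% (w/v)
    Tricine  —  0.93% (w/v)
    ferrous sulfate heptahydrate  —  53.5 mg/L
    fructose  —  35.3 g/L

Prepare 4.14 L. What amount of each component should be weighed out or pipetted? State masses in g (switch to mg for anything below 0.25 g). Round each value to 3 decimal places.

Scale factor relative to 1 L: 4.14.
galactose: 0.52% w/v = 5.2 g/L → 5.2 × 4.14 L = 21.528 g
Tricine: 0.93 g per 100 mL × 4140 mL ÷ 100 = 38.502 g
ferrous sulfate heptahydrate: 53.5 mg/L × 4.14 L = 221.490 mg
fructose: 35.3 g/L × 4.14 L = 146.142 g

galactose 21.528 g; Tricine 38.502 g; ferrous sulfate heptahydrate 221.490 mg; fructose 146.142 g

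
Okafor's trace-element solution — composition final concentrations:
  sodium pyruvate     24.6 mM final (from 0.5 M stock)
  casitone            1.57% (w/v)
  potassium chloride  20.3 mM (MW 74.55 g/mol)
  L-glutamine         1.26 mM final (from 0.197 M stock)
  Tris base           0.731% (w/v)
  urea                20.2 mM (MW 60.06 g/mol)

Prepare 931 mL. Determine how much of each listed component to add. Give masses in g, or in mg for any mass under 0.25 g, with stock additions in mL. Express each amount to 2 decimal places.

Scale factor relative to 1 L: 0.931.
sodium pyruvate: C1V1 = C2V2 → 24.6 mM × 931 mL ÷ 500 mM = 45.81 mL
casitone: 1.57 g per 100 mL × 931 mL ÷ 100 = 14.62 g
potassium chloride: 20.3 mmol/L × 74.55 g/mol × 0.931 L ÷ 1000 = 1.41 g
L-glutamine: V = C2·V2/C1 = 1.26 mM × 931 mL ÷ 197 mM = 5.95 mL
Tris base: 0.731% w/v = 7.31 g/L → 7.31 × 0.931 L = 6.81 g
urea: 20.2 mmol/L × 60.06 g/mol × 0.931 L ÷ 1000 = 1.13 g

sodium pyruvate 45.81 mL; casitone 14.62 g; potassium chloride 1.41 g; L-glutamine 5.95 mL; Tris base 6.81 g; urea 1.13 g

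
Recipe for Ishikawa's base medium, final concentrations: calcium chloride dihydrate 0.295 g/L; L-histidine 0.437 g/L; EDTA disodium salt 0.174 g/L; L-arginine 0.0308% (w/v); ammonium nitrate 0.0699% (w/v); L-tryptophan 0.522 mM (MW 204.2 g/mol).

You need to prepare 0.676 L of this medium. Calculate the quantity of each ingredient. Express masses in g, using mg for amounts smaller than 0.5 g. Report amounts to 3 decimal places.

Working volume: 0.676 L.
calcium chloride dihydrate: 0.295 g/L × 0.676 L = 0.19942 g = 199.420 mg
L-histidine: 0.437 g/L × 0.676 L = 0.295412 g = 295.412 mg
EDTA disodium salt: 0.174 g/L × 0.676 L = 0.117624 g = 117.624 mg
L-arginine: 0.0308% w/v = 0.308 g/L → 0.308 × 0.676 L = 0.208208 g = 208.208 mg
ammonium nitrate: 0.0699 g per 100 mL × 676 mL ÷ 100 = 0.472524 g = 472.524 mg
L-tryptophan: 0.522 mmol/L × 204.2 mg/mmol × 0.676 L = 72.056 mg

calcium chloride dihydrate 199.420 mg; L-histidine 295.412 mg; EDTA disodium salt 117.624 mg; L-arginine 208.208 mg; ammonium nitrate 472.524 mg; L-tryptophan 72.056 mg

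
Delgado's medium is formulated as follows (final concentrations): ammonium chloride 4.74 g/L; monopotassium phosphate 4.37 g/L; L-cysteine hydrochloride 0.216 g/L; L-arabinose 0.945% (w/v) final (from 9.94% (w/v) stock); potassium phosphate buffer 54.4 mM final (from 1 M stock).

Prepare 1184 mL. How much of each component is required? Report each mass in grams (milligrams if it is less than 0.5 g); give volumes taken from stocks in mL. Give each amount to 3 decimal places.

Target volume = 1184 mL = 1.184 L.
ammonium chloride: 4.74 g/L × 1.184 L = 5.612 g
monopotassium phosphate: 4.37 g/L × 1.184 L = 5.174 g
L-cysteine hydrochloride: 0.216 g/L × 1.184 L = 0.255744 g = 255.744 mg
L-arabinose: V = C2·V2/C1 = 0.945% ÷ 9.94% × 1184 mL = 112.563 mL
potassium phosphate buffer: V = C2·V2/C1 = 54.4 mM × 1184 mL ÷ 1000 mM = 64.410 mL

ammonium chloride 5.612 g; monopotassium phosphate 5.174 g; L-cysteine hydrochloride 255.744 mg; L-arabinose 112.563 mL; potassium phosphate buffer 64.410 mL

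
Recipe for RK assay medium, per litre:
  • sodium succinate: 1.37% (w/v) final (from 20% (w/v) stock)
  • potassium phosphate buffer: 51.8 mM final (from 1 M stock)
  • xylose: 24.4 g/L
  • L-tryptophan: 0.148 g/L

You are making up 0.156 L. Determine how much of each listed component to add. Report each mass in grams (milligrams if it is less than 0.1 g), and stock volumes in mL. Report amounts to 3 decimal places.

Scale factor relative to 1 L: 0.156.
sodium succinate: V = C2·V2/C1 = 1.37% ÷ 20% × 156 mL = 10.686 mL
potassium phosphate buffer: C1V1 = C2V2 → 51.8 mM × 156 mL ÷ 1000 mM = 8.081 mL
xylose: 24.4 g/L × 0.156 L = 3.806 g
L-tryptophan: 0.148 g/L × 0.156 L = 0.023088 g = 23.088 mg

sodium succinate 10.686 mL; potassium phosphate buffer 8.081 mL; xylose 3.806 g; L-tryptophan 23.088 mg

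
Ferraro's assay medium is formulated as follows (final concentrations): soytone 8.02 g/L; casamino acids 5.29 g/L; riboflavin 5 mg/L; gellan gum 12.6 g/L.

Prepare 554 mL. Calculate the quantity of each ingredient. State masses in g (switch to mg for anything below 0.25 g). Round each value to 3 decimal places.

soytone 4.443 g; casamino acids 2.931 g; riboflavin 2.770 mg; gellan gum 6.980 g

Scale factor relative to 1 L: 0.554.
soytone: 8.02 g/L × 0.554 L = 4.443 g
casamino acids: 5.29 g/L × 0.554 L = 2.931 g
riboflavin: 5 mg/L × 0.554 L = 2.770 mg
gellan gum: 12.6 g/L × 0.554 L = 6.980 g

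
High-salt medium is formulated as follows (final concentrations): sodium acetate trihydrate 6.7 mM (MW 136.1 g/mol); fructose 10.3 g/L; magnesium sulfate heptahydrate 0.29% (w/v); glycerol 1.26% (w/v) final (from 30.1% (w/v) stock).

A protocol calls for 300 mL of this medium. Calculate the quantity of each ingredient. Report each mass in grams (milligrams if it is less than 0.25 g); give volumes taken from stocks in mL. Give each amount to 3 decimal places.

sodium acetate trihydrate 0.274 g; fructose 3.090 g; magnesium sulfate heptahydrate 0.870 g; glycerol 12.558 mL

Target volume = 300 mL = 0.3 L.
sodium acetate trihydrate: 6.7 mmol/L × 136.1 g/mol × 0.3 L ÷ 1000 = 0.274 g
fructose: 10.3 g/L × 0.3 L = 3.090 g
magnesium sulfate heptahydrate: 0.29% w/v = 2.9 g/L → 2.9 × 0.3 L = 0.870 g
glycerol: C1V1 = C2V2 → 1.26% ÷ 30.1% × 300 mL = 12.558 mL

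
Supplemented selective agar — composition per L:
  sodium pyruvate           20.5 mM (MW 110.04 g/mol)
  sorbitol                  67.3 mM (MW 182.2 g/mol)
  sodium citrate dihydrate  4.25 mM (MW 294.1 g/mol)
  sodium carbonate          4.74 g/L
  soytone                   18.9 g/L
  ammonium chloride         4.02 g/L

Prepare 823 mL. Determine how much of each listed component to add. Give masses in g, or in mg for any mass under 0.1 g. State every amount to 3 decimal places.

sodium pyruvate 1.857 g; sorbitol 10.092 g; sodium citrate dihydrate 1.029 g; sodium carbonate 3.901 g; soytone 15.555 g; ammonium chloride 3.308 g

Scale factor relative to 1 L: 0.823.
sodium pyruvate: 20.5 mmol/L × 110.04 g/mol × 0.823 L ÷ 1000 = 1.857 g
sorbitol: 67.3 mmol/L × 182.2 g/mol × 0.823 L ÷ 1000 = 10.092 g
sodium citrate dihydrate: 4.25 mmol/L × 294.1 g/mol × 0.823 L ÷ 1000 = 1.029 g
sodium carbonate: 4.74 g/L × 0.823 L = 3.901 g
soytone: 18.9 g/L × 0.823 L = 15.555 g
ammonium chloride: 4.02 g/L × 0.823 L = 3.308 g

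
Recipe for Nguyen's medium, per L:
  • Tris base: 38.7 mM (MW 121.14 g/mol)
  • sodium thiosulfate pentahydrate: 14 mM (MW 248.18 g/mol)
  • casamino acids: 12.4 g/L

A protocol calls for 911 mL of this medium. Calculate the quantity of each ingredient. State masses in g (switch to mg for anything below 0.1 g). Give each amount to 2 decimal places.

Tris base 4.27 g; sodium thiosulfate pentahydrate 3.17 g; casamino acids 11.30 g

Target volume = 911 mL = 0.911 L.
Tris base: 38.7 mmol/L × 121.14 g/mol × 0.911 L ÷ 1000 = 4.27 g
sodium thiosulfate pentahydrate: 14 mmol/L × 248.18 g/mol × 0.911 L ÷ 1000 = 3.17 g
casamino acids: 12.4 g/L × 0.911 L = 11.30 g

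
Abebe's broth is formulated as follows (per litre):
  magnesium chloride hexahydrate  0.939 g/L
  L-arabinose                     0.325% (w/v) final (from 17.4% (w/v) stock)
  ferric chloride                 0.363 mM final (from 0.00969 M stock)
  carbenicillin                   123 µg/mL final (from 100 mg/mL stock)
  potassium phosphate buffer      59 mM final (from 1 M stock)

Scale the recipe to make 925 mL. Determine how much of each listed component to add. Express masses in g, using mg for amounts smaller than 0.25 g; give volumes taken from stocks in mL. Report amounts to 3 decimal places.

magnesium chloride hexahydrate 0.869 g; L-arabinose 17.277 mL; ferric chloride 34.652 mL; carbenicillin 1.138 mL; potassium phosphate buffer 54.575 mL

Target volume = 925 mL = 0.925 L.
magnesium chloride hexahydrate: 0.939 g/L × 0.925 L = 0.869 g
L-arabinose: C1V1 = C2V2 → 0.325% ÷ 17.4% × 925 mL = 17.277 mL
ferric chloride: dilute stock: 0.363 mM × 925 mL ÷ 9.69 mM = 34.652 mL
carbenicillin: V = C2·V2/C1 = 123 µg/mL × 925 mL ÷ 100000 µg/mL = 1.138 mL
potassium phosphate buffer: C1V1 = C2V2 → 59 mM × 925 mL ÷ 1000 mM = 54.575 mL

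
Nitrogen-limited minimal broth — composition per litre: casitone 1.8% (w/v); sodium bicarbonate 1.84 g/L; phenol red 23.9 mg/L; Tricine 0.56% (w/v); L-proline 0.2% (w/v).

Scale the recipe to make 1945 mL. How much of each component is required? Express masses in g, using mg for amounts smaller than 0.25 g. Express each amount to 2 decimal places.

casitone 35.01 g; sodium bicarbonate 3.58 g; phenol red 46.49 mg; Tricine 10.89 g; L-proline 3.89 g

Working volume: 1945 mL = 1.945 L.
casitone: 1.8 g per 100 mL × 1945 mL ÷ 100 = 35.01 g
sodium bicarbonate: 1.84 g/L × 1.945 L = 3.58 g
phenol red: 23.9 mg/L × 1.945 L = 46.49 mg
Tricine: 0.56 g per 100 mL × 1945 mL ÷ 100 = 10.89 g
L-proline: 0.2 g per 100 mL × 1945 mL ÷ 100 = 3.89 g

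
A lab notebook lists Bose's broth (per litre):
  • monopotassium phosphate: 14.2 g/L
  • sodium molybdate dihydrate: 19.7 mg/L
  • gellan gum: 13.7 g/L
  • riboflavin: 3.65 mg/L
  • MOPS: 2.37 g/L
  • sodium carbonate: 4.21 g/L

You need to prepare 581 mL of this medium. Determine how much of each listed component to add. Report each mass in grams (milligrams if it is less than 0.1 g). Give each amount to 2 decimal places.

Scale factor relative to 1 L: 0.581.
monopotassium phosphate: 14.2 g/L × 0.581 L = 8.25 g
sodium molybdate dihydrate: 19.7 mg/L × 0.581 L = 11.45 mg
gellan gum: 13.7 g/L × 0.581 L = 7.96 g
riboflavin: 3.65 mg/L × 0.581 L = 2.12 mg
MOPS: 2.37 g/L × 0.581 L = 1.38 g
sodium carbonate: 4.21 g/L × 0.581 L = 2.45 g

monopotassium phosphate 8.25 g; sodium molybdate dihydrate 11.45 mg; gellan gum 7.96 g; riboflavin 2.12 mg; MOPS 1.38 g; sodium carbonate 2.45 g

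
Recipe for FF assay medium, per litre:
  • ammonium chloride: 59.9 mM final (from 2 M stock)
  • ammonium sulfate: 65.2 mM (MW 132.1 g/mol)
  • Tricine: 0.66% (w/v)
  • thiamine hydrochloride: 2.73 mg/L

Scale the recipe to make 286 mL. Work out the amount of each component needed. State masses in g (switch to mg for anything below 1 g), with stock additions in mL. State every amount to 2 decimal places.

Working volume: 286 mL = 0.286 L.
ammonium chloride: V = C2·V2/C1 = 59.9 mM × 286 mL ÷ 2000 mM = 8.57 mL
ammonium sulfate: 65.2 mmol/L × 132.1 g/mol × 0.286 L ÷ 1000 = 2.46 g
Tricine: 0.66 g per 100 mL × 286 mL ÷ 100 = 1.89 g
thiamine hydrochloride: 2.73 mg/L × 0.286 L = 0.78 mg

ammonium chloride 8.57 mL; ammonium sulfate 2.46 g; Tricine 1.89 g; thiamine hydrochloride 0.78 mg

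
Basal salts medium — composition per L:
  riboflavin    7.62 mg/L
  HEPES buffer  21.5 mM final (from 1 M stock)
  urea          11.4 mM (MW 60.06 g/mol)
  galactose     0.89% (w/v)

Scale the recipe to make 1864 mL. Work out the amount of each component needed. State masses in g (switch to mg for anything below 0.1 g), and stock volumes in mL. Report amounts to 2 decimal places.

Scale factor relative to 1 L: 1.864.
riboflavin: 7.62 mg/L × 1.864 L = 14.20 mg
HEPES buffer: V = C2·V2/C1 = 21.5 mM × 1864 mL ÷ 1000 mM = 40.08 mL
urea: 11.4 mmol/L × 60.06 g/mol × 1.864 L ÷ 1000 = 1.28 g
galactose: 0.89 g per 100 mL × 1864 mL ÷ 100 = 16.59 g

riboflavin 14.20 mg; HEPES buffer 40.08 mL; urea 1.28 g; galactose 16.59 g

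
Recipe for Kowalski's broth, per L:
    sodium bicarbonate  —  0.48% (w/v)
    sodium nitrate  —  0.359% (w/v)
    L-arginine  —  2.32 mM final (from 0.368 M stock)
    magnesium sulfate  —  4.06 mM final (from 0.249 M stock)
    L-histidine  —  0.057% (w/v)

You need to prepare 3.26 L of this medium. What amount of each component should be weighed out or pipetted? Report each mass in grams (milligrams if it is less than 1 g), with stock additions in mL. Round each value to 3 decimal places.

Working volume: 3.26 L.
sodium bicarbonate: 0.48% w/v = 4.8 g/L → 4.8 × 3.26 L = 15.648 g
sodium nitrate: 0.359 g per 100 mL × 3260 mL ÷ 100 = 11.703 g
L-arginine: C1V1 = C2V2 → 2.32 mM × 3260 mL ÷ 368 mM = 20.552 mL
magnesium sulfate: V = C2·V2/C1 = 4.06 mM × 3260 mL ÷ 249 mM = 53.155 mL
L-histidine: 0.057 g per 100 mL × 3260 mL ÷ 100 = 1.858 g

sodium bicarbonate 15.648 g; sodium nitrate 11.703 g; L-arginine 20.552 mL; magnesium sulfate 53.155 mL; L-histidine 1.858 g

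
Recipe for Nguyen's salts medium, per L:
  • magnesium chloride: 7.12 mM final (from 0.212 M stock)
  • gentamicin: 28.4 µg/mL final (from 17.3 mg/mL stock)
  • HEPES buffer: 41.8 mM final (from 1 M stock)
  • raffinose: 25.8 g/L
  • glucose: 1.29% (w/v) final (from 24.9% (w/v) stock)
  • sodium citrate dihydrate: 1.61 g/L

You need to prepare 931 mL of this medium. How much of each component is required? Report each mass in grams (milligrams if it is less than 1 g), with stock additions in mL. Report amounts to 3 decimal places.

Working volume: 931 mL = 0.931 L.
magnesium chloride: dilute stock: 7.12 mM × 931 mL ÷ 212 mM = 31.268 mL
gentamicin: dilute stock: 28.4 µg/mL × 931 mL ÷ 17300 µg/mL = 1.528 mL
HEPES buffer: C1V1 = C2V2 → 41.8 mM × 931 mL ÷ 1000 mM = 38.916 mL
raffinose: 25.8 g/L × 0.931 L = 24.020 g
glucose: V = C2·V2/C1 = 1.29% ÷ 24.9% × 931 mL = 48.233 mL
sodium citrate dihydrate: 1.61 g/L × 0.931 L = 1.499 g

magnesium chloride 31.268 mL; gentamicin 1.528 mL; HEPES buffer 38.916 mL; raffinose 24.020 g; glucose 48.233 mL; sodium citrate dihydrate 1.499 g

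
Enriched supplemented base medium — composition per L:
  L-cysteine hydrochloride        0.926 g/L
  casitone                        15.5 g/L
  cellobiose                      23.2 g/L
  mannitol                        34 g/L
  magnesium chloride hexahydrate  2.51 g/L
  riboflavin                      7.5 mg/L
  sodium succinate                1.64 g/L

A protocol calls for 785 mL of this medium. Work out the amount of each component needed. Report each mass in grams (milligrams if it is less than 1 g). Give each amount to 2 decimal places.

L-cysteine hydrochloride 726.91 mg; casitone 12.17 g; cellobiose 18.21 g; mannitol 26.69 g; magnesium chloride hexahydrate 1.97 g; riboflavin 5.89 mg; sodium succinate 1.29 g

Scale factor relative to 1 L: 0.785.
L-cysteine hydrochloride: 0.926 g/L × 0.785 L = 0.72691 g = 726.91 mg
casitone: 15.5 g/L × 0.785 L = 12.17 g
cellobiose: 23.2 g/L × 0.785 L = 18.21 g
mannitol: 34 g/L × 0.785 L = 26.69 g
magnesium chloride hexahydrate: 2.51 g/L × 0.785 L = 1.97 g
riboflavin: 7.5 mg/L × 0.785 L = 5.89 mg
sodium succinate: 1.64 g/L × 0.785 L = 1.29 g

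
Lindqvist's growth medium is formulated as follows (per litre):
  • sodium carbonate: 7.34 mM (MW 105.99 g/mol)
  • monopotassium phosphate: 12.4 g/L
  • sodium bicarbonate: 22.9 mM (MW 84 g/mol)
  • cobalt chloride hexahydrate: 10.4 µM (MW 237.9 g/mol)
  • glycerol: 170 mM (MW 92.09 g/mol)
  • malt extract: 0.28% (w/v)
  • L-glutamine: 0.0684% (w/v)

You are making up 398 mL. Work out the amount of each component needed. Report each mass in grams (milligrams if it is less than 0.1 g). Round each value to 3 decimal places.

sodium carbonate 0.310 g; monopotassium phosphate 4.935 g; sodium bicarbonate 0.766 g; cobalt chloride hexahydrate 0.985 mg; glycerol 6.231 g; malt extract 1.114 g; L-glutamine 0.272 g

Target volume = 398 mL = 0.398 L.
sodium carbonate: 7.34 mmol/L × 105.99 g/mol × 0.398 L ÷ 1000 = 0.310 g
monopotassium phosphate: 12.4 g/L × 0.398 L = 4.935 g
sodium bicarbonate: 22.9 mmol/L × 84 g/mol × 0.398 L ÷ 1000 = 0.766 g
cobalt chloride hexahydrate: 10.4 µmol/L × 237.9 g/mol × 0.398 L ÷ 1000 = 0.985 mg
glycerol: 170 mmol/L × 92.09 g/mol × 0.398 L ÷ 1000 = 6.231 g
malt extract: 0.28% w/v = 2.8 g/L → 2.8 × 0.398 L = 1.114 g
L-glutamine: 0.0684 g per 100 mL × 398 mL ÷ 100 = 0.272 g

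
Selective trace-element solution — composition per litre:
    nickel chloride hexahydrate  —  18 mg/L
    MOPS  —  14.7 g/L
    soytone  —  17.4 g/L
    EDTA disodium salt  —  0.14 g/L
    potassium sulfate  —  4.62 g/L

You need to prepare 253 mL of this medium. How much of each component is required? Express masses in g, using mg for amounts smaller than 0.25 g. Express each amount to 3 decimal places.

Scale factor relative to 1 L: 0.253.
nickel chloride hexahydrate: 18 mg/L × 0.253 L = 4.554 mg
MOPS: 14.7 g/L × 0.253 L = 3.719 g
soytone: 17.4 g/L × 0.253 L = 4.402 g
EDTA disodium salt: 0.14 g/L × 0.253 L = 0.03542 g = 35.420 mg
potassium sulfate: 4.62 g/L × 0.253 L = 1.169 g

nickel chloride hexahydrate 4.554 mg; MOPS 3.719 g; soytone 4.402 g; EDTA disodium salt 35.420 mg; potassium sulfate 1.169 g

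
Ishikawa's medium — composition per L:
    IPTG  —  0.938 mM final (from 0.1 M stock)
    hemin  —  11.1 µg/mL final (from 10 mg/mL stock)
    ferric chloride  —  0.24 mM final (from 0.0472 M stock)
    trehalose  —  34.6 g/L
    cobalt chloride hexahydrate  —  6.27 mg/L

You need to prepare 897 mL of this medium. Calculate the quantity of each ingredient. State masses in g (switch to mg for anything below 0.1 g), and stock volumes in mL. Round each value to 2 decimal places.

Scale factor relative to 1 L: 0.897.
IPTG: V = C2·V2/C1 = 0.938 mM × 897 mL ÷ 100 mM = 8.41 mL
hemin: C1V1 = C2V2 → 11.1 µg/mL × 897 mL ÷ 10000 µg/mL = 1.00 mL
ferric chloride: C1V1 = C2V2 → 0.24 mM × 897 mL ÷ 47.2 mM = 4.56 mL
trehalose: 34.6 g/L × 0.897 L = 31.04 g
cobalt chloride hexahydrate: 6.27 mg/L × 0.897 L = 5.62 mg

IPTG 8.41 mL; hemin 1.00 mL; ferric chloride 4.56 mL; trehalose 31.04 g; cobalt chloride hexahydrate 5.62 mg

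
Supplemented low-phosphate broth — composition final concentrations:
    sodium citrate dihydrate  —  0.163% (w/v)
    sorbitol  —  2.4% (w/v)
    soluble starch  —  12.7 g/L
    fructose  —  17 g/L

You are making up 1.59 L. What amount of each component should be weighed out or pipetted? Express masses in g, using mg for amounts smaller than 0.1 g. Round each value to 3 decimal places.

sodium citrate dihydrate 2.592 g; sorbitol 38.160 g; soluble starch 20.193 g; fructose 27.030 g

Scale factor relative to 1 L: 1.59.
sodium citrate dihydrate: 0.163% w/v = 1.63 g/L → 1.63 × 1.59 L = 2.592 g
sorbitol: 2.4% w/v = 24 g/L → 24 × 1.59 L = 38.160 g
soluble starch: 12.7 g/L × 1.59 L = 20.193 g
fructose: 17 g/L × 1.59 L = 27.030 g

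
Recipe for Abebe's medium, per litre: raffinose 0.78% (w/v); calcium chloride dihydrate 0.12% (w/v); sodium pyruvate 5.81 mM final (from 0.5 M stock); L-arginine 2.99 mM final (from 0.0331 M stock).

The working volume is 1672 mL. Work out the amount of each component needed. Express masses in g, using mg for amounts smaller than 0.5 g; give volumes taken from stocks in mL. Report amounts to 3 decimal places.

raffinose 13.042 g; calcium chloride dihydrate 2.006 g; sodium pyruvate 19.429 mL; L-arginine 151.036 mL

Target volume = 1672 mL = 1.672 L.
raffinose: 0.78 g per 100 mL × 1672 mL ÷ 100 = 13.042 g
calcium chloride dihydrate: 0.12% w/v = 1.2 g/L → 1.2 × 1.672 L = 2.006 g
sodium pyruvate: dilute stock: 5.81 mM × 1672 mL ÷ 500 mM = 19.429 mL
L-arginine: C1V1 = C2V2 → 2.99 mM × 1672 mL ÷ 33.1 mM = 151.036 mL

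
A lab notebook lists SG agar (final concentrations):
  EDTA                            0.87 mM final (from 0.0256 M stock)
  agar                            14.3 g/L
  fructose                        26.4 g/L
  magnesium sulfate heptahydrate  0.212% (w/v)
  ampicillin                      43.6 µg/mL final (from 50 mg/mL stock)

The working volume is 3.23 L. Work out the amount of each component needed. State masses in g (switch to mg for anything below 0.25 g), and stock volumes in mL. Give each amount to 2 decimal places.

Working volume: 3.23 L.
EDTA: dilute stock: 0.87 mM × 3230 mL ÷ 25.6 mM = 109.77 mL
agar: 14.3 g/L × 3.23 L = 46.19 g
fructose: 26.4 g/L × 3.23 L = 85.27 g
magnesium sulfate heptahydrate: 0.212 g per 100 mL × 3230 mL ÷ 100 = 6.85 g
ampicillin: dilute stock: 43.6 µg/mL × 3230 mL ÷ 50000 µg/mL = 2.82 mL

EDTA 109.77 mL; agar 46.19 g; fructose 85.27 g; magnesium sulfate heptahydrate 6.85 g; ampicillin 2.82 mL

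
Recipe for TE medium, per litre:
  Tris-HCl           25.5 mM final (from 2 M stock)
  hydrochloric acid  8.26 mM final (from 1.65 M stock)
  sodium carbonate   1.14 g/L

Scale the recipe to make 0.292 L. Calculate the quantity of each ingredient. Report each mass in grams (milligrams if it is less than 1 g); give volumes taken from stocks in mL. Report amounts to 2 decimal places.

Scale factor relative to 1 L: 0.292.
Tris-HCl: C1V1 = C2V2 → 25.5 mM × 292 mL ÷ 2000 mM = 3.72 mL
hydrochloric acid: dilute stock: 8.26 mM × 292 mL ÷ 1650 mM = 1.46 mL
sodium carbonate: 1.14 g/L × 0.292 L = 0.33288 g = 332.88 mg

Tris-HCl 3.72 mL; hydrochloric acid 1.46 mL; sodium carbonate 332.88 mg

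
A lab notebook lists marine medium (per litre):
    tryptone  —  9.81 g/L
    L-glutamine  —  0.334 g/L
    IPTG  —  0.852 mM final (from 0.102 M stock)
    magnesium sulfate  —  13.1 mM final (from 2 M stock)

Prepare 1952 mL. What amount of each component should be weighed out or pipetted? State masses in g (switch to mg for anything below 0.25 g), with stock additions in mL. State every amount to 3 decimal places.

tryptone 19.149 g; L-glutamine 0.652 g; IPTG 16.305 mL; magnesium sulfate 12.786 mL

Target volume = 1952 mL = 1.952 L.
tryptone: 9.81 g/L × 1.952 L = 19.149 g
L-glutamine: 0.334 g/L × 1.952 L = 0.652 g
IPTG: dilute stock: 0.852 mM × 1952 mL ÷ 102 mM = 16.305 mL
magnesium sulfate: C1V1 = C2V2 → 13.1 mM × 1952 mL ÷ 2000 mM = 12.786 mL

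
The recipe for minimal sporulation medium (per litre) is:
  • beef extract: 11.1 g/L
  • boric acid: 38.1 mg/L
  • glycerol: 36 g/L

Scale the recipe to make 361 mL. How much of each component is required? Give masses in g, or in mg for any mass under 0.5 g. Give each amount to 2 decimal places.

Scale factor relative to 1 L: 0.361.
beef extract: 11.1 g/L × 0.361 L = 4.01 g
boric acid: 38.1 mg/L × 0.361 L = 13.75 mg
glycerol: 36 g/L × 0.361 L = 13.00 g

beef extract 4.01 g; boric acid 13.75 mg; glycerol 13.00 g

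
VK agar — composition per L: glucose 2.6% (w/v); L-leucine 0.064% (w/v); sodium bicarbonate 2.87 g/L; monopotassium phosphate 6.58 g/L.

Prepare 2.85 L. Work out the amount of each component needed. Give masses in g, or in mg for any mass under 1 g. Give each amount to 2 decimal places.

Scale factor relative to 1 L: 2.85.
glucose: 2.6% w/v = 26 g/L → 26 × 2.85 L = 74.10 g
L-leucine: 0.064% w/v = 0.64 g/L → 0.64 × 2.85 L = 1.82 g
sodium bicarbonate: 2.87 g/L × 2.85 L = 8.18 g
monopotassium phosphate: 6.58 g/L × 2.85 L = 18.75 g

glucose 74.10 g; L-leucine 1.82 g; sodium bicarbonate 8.18 g; monopotassium phosphate 18.75 g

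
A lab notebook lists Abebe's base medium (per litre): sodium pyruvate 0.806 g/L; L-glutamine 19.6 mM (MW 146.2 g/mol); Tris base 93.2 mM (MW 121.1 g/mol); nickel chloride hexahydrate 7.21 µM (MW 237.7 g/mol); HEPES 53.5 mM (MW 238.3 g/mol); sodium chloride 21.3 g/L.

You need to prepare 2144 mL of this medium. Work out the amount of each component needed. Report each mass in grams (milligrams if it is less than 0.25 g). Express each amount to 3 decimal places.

sodium pyruvate 1.728 g; L-glutamine 6.144 g; Tris base 24.198 g; nickel chloride hexahydrate 3.674 mg; HEPES 27.334 g; sodium chloride 45.667 g

Scale factor relative to 1 L: 2.144.
sodium pyruvate: 0.806 g/L × 2.144 L = 1.728 g
L-glutamine: 19.6 mmol/L × 146.2 g/mol × 2.144 L ÷ 1000 = 6.144 g
Tris base: 93.2 mmol/L × 121.1 g/mol × 2.144 L ÷ 1000 = 24.198 g
nickel chloride hexahydrate: 7.21 µmol/L × 237.7 g/mol × 2.144 L ÷ 1000 = 3.674 mg
HEPES: 53.5 mmol/L × 238.3 g/mol × 2.144 L ÷ 1000 = 27.334 g
sodium chloride: 21.3 g/L × 2.144 L = 45.667 g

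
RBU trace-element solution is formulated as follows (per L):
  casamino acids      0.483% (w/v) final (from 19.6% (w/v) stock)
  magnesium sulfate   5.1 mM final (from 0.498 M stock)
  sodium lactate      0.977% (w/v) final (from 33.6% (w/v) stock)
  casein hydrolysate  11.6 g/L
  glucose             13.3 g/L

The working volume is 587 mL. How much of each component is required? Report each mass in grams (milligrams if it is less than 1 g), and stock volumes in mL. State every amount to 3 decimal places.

casamino acids 14.465 mL; magnesium sulfate 6.011 mL; sodium lactate 17.068 mL; casein hydrolysate 6.809 g; glucose 7.807 g

Scale factor relative to 1 L: 0.587.
casamino acids: C1V1 = C2V2 → 0.483% ÷ 19.6% × 587 mL = 14.465 mL
magnesium sulfate: V = C2·V2/C1 = 5.1 mM × 587 mL ÷ 498 mM = 6.011 mL
sodium lactate: V = C2·V2/C1 = 0.977% ÷ 33.6% × 587 mL = 17.068 mL
casein hydrolysate: 11.6 g/L × 0.587 L = 6.809 g
glucose: 13.3 g/L × 0.587 L = 7.807 g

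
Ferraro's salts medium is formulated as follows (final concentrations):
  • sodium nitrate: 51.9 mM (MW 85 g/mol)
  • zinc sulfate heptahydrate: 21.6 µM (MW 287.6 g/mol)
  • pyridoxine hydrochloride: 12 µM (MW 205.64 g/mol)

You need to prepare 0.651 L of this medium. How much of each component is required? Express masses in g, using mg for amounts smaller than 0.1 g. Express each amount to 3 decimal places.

Scale factor relative to 1 L: 0.651.
sodium nitrate: 51.9 mmol/L × 85 g/mol × 0.651 L ÷ 1000 = 2.872 g
zinc sulfate heptahydrate: 21.6 µmol/L × 287.6 g/mol × 0.651 L ÷ 1000 = 4.044 mg
pyridoxine hydrochloride: 12 µmol/L × 205.64 g/mol × 0.651 L ÷ 1000 = 1.606 mg

sodium nitrate 2.872 g; zinc sulfate heptahydrate 4.044 mg; pyridoxine hydrochloride 1.606 mg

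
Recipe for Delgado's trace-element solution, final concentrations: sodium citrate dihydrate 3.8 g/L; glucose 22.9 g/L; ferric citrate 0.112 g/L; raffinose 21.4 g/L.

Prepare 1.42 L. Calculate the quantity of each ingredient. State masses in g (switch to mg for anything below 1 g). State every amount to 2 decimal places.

sodium citrate dihydrate 5.40 g; glucose 32.52 g; ferric citrate 159.04 mg; raffinose 30.39 g

Working volume: 1.42 L.
sodium citrate dihydrate: 3.8 g/L × 1.42 L = 5.40 g
glucose: 22.9 g/L × 1.42 L = 32.52 g
ferric citrate: 0.112 g/L × 1.42 L = 0.15904 g = 159.04 mg
raffinose: 21.4 g/L × 1.42 L = 30.39 g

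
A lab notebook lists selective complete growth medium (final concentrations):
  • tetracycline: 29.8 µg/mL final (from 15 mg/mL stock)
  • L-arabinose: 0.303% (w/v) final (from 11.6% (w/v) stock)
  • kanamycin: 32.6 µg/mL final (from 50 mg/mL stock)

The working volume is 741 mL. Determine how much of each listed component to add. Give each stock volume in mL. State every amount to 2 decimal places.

Working volume: 741 mL = 0.741 L.
tetracycline: C1V1 = C2V2 → 29.8 µg/mL × 741 mL ÷ 15000 µg/mL = 1.47 mL
L-arabinose: C1V1 = C2V2 → 0.303% ÷ 11.6% × 741 mL = 19.36 mL
kanamycin: C1V1 = C2V2 → 32.6 µg/mL × 741 mL ÷ 50000 µg/mL = 0.48 mL

tetracycline 1.47 mL; L-arabinose 19.36 mL; kanamycin 0.48 mL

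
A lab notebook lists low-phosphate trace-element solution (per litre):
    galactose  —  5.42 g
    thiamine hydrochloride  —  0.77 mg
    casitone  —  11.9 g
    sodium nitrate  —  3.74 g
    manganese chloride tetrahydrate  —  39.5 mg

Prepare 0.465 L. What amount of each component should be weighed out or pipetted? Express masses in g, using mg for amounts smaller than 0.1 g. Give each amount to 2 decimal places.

galactose 2.52 g; thiamine hydrochloride 0.36 mg; casitone 5.53 g; sodium nitrate 1.74 g; manganese chloride tetrahydrate 18.37 mg

Ratio of target to recipe volume: 465 / 1000 = 0.465.
galactose: 5.42 g × (465 mL / 1000 mL) = 2.52 g
thiamine hydrochloride: 0.77 mg × (465 mL / 1000 mL) = 0.36 mg
casitone: 11.9 g × (465 mL / 1000 mL) = 5.53 g
sodium nitrate: 3.74 g × (465 mL / 1000 mL) = 1.74 g
manganese chloride tetrahydrate: 39.5 mg × (465 mL / 1000 mL) = 18.37 mg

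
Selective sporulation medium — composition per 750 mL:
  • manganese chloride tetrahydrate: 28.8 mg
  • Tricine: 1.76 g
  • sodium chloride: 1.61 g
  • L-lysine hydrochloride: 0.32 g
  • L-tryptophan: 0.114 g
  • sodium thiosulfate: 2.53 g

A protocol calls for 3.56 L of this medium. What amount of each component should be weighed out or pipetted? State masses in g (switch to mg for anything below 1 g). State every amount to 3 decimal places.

Ratio of target to recipe volume: 3560 / 750 = 4.74667.
manganese chloride tetrahydrate: 28.8 mg × (3560 mL / 750 mL) = 136.704 mg
Tricine: 1.76 g × (3560 mL / 750 mL) = 8.354 g
sodium chloride: 1.61 g × (3560 mL / 750 mL) = 7.642 g
L-lysine hydrochloride: 0.32 g × (3560 mL / 750 mL) = 1.519 g
L-tryptophan: 0.114 g × (3560 mL / 750 mL) = 0.54112 g = 541.120 mg
sodium thiosulfate: 2.53 g × (3560 mL / 750 mL) = 12.009 g

manganese chloride tetrahydrate 136.704 mg; Tricine 8.354 g; sodium chloride 7.642 g; L-lysine hydrochloride 1.519 g; L-tryptophan 541.120 mg; sodium thiosulfate 12.009 g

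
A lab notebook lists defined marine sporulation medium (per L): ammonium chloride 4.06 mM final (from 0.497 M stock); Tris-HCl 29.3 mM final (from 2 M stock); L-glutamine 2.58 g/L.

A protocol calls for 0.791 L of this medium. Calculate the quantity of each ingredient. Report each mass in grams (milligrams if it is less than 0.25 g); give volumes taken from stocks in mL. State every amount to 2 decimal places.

ammonium chloride 6.46 mL; Tris-HCl 11.59 mL; L-glutamine 2.04 g

Working volume: 0.791 L.
ammonium chloride: dilute stock: 4.06 mM × 791 mL ÷ 497 mM = 6.46 mL
Tris-HCl: C1V1 = C2V2 → 29.3 mM × 791 mL ÷ 2000 mM = 11.59 mL
L-glutamine: 2.58 g/L × 0.791 L = 2.04 g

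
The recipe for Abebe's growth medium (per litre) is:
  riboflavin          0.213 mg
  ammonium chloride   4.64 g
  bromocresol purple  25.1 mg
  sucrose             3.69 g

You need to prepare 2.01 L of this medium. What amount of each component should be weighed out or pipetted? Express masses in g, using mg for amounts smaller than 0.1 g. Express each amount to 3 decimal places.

Scale factor = 2010 mL / 1000 mL = 2.01.
riboflavin: 0.213 mg × (2010 mL / 1000 mL) = 0.428 mg
ammonium chloride: 4.64 g × (2010 mL / 1000 mL) = 9.326 g
bromocresol purple: 25.1 mg × (2010 mL / 1000 mL) = 50.451 mg
sucrose: 3.69 g × (2010 mL / 1000 mL) = 7.417 g

riboflavin 0.428 mg; ammonium chloride 9.326 g; bromocresol purple 50.451 mg; sucrose 7.417 g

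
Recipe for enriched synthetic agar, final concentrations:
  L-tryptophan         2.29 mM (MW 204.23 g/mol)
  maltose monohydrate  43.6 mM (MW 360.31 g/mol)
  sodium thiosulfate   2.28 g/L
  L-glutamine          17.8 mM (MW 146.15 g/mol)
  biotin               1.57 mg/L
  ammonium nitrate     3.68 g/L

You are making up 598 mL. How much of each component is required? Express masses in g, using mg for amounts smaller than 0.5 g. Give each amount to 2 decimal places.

Scale factor relative to 1 L: 0.598.
L-tryptophan: 2.29 mmol/L × 204.23 mg/mmol × 0.598 L = 279.68 mg
maltose monohydrate: 43.6 mmol/L × 360.31 g/mol × 0.598 L ÷ 1000 = 9.39 g
sodium thiosulfate: 2.28 g/L × 0.598 L = 1.36 g
L-glutamine: 17.8 mmol/L × 146.15 g/mol × 0.598 L ÷ 1000 = 1.56 g
biotin: 1.57 mg/L × 0.598 L = 0.94 mg
ammonium nitrate: 3.68 g/L × 0.598 L = 2.20 g

L-tryptophan 279.68 mg; maltose monohydrate 9.39 g; sodium thiosulfate 1.36 g; L-glutamine 1.56 g; biotin 0.94 mg; ammonium nitrate 2.20 g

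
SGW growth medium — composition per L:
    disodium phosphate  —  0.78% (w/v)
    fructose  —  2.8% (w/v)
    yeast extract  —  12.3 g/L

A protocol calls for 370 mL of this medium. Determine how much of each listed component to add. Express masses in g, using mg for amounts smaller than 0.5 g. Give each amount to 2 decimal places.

disodium phosphate 2.89 g; fructose 10.36 g; yeast extract 4.55 g

Scale factor relative to 1 L: 0.37.
disodium phosphate: 0.78 g per 100 mL × 370 mL ÷ 100 = 2.89 g
fructose: 2.8 g per 100 mL × 370 mL ÷ 100 = 10.36 g
yeast extract: 12.3 g/L × 0.37 L = 4.55 g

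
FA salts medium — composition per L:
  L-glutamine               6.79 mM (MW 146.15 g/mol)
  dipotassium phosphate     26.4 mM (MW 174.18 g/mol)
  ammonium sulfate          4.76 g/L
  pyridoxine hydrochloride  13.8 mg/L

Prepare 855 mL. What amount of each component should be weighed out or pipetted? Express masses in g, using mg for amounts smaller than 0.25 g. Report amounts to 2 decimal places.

L-glutamine 0.85 g; dipotassium phosphate 3.93 g; ammonium sulfate 4.07 g; pyridoxine hydrochloride 11.80 mg

Working volume: 855 mL = 0.855 L.
L-glutamine: 6.79 mmol/L × 146.15 g/mol × 0.855 L ÷ 1000 = 0.85 g
dipotassium phosphate: 26.4 mmol/L × 174.18 g/mol × 0.855 L ÷ 1000 = 3.93 g
ammonium sulfate: 4.76 g/L × 0.855 L = 4.07 g
pyridoxine hydrochloride: 13.8 mg/L × 0.855 L = 11.80 mg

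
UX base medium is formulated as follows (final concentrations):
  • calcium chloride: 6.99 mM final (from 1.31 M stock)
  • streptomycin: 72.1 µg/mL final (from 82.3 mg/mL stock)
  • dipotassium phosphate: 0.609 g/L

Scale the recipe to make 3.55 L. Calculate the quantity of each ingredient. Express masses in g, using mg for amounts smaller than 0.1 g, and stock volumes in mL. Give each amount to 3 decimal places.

calcium chloride 18.942 mL; streptomycin 3.110 mL; dipotassium phosphate 2.162 g

Working volume: 3.55 L.
calcium chloride: dilute stock: 6.99 mM × 3550 mL ÷ 1310 mM = 18.942 mL
streptomycin: dilute stock: 72.1 µg/mL × 3550 mL ÷ 82300 µg/mL = 3.110 mL
dipotassium phosphate: 0.609 g/L × 3.55 L = 2.162 g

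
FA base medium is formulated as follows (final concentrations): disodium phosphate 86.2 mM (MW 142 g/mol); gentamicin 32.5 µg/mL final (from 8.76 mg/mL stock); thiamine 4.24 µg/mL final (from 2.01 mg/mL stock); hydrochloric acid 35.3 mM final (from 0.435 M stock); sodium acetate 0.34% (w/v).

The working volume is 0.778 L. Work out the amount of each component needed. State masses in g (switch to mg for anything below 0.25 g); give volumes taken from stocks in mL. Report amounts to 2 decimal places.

Scale factor relative to 1 L: 0.778.
disodium phosphate: 86.2 mmol/L × 142 g/mol × 0.778 L ÷ 1000 = 9.52 g
gentamicin: C1V1 = C2V2 → 32.5 µg/mL × 778 mL ÷ 8760 µg/mL = 2.89 mL
thiamine: dilute stock: 4.24 µg/mL × 778 mL ÷ 2010 µg/mL = 1.64 mL
hydrochloric acid: V = C2·V2/C1 = 35.3 mM × 778 mL ÷ 435 mM = 63.13 mL
sodium acetate: 0.34 g per 100 mL × 778 mL ÷ 100 = 2.65 g

disodium phosphate 9.52 g; gentamicin 2.89 mL; thiamine 1.64 mL; hydrochloric acid 63.13 mL; sodium acetate 2.65 g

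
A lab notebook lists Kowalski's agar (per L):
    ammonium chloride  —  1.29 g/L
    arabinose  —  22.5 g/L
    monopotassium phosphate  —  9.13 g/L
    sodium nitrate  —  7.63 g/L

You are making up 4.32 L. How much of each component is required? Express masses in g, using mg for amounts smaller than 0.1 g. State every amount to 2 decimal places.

ammonium chloride 5.57 g; arabinose 97.20 g; monopotassium phosphate 39.44 g; sodium nitrate 32.96 g

Working volume: 4.32 L.
ammonium chloride: 1.29 g/L × 4.32 L = 5.57 g
arabinose: 22.5 g/L × 4.32 L = 97.20 g
monopotassium phosphate: 9.13 g/L × 4.32 L = 39.44 g
sodium nitrate: 7.63 g/L × 4.32 L = 32.96 g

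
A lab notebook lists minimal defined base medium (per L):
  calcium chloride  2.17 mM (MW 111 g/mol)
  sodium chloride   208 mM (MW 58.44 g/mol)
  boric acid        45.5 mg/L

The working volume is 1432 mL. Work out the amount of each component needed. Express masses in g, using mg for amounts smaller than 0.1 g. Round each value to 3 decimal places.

Target volume = 1432 mL = 1.432 L.
calcium chloride: 2.17 mmol/L × 111 g/mol × 1.432 L ÷ 1000 = 0.345 g
sodium chloride: 208 mmol/L × 58.44 g/mol × 1.432 L ÷ 1000 = 17.407 g
boric acid: 45.5 mg/L × 1.432 L = 65.156 mg

calcium chloride 0.345 g; sodium chloride 17.407 g; boric acid 65.156 mg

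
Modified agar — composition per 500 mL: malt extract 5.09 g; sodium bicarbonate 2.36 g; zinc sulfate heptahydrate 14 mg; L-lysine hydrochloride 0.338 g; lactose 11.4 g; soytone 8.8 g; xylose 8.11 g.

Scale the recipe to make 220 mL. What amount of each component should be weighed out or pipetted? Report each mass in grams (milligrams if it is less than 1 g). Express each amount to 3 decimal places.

malt extract 2.240 g; sodium bicarbonate 1.038 g; zinc sulfate heptahydrate 6.160 mg; L-lysine hydrochloride 148.720 mg; lactose 5.016 g; soytone 3.872 g; xylose 3.568 g

Scale factor = 220 mL / 500 mL = 0.44.
malt extract: 5.09 g × (220 mL / 500 mL) = 2.240 g
sodium bicarbonate: 2.36 g × (220 mL / 500 mL) = 1.038 g
zinc sulfate heptahydrate: 14 mg × (220 mL / 500 mL) = 6.160 mg
L-lysine hydrochloride: 0.338 g × (220 mL / 500 mL) = 0.14872 g = 148.720 mg
lactose: 11.4 g × (220 mL / 500 mL) = 5.016 g
soytone: 8.8 g × (220 mL / 500 mL) = 3.872 g
xylose: 8.11 g × (220 mL / 500 mL) = 3.568 g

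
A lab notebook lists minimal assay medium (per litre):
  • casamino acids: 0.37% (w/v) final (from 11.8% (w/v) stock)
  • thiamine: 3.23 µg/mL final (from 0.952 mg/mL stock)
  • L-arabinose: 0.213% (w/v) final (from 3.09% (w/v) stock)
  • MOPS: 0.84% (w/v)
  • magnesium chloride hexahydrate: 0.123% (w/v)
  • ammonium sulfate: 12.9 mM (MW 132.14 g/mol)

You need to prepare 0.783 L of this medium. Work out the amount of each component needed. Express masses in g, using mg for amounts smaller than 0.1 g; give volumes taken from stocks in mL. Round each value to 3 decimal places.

casamino acids 24.552 mL; thiamine 2.657 mL; L-arabinose 53.974 mL; MOPS 6.577 g; magnesium chloride hexahydrate 0.963 g; ammonium sulfate 1.335 g

Scale factor relative to 1 L: 0.783.
casamino acids: C1V1 = C2V2 → 0.37% ÷ 11.8% × 783 mL = 24.552 mL
thiamine: C1V1 = C2V2 → 3.23 µg/mL × 783 mL ÷ 952 µg/mL = 2.657 mL
L-arabinose: dilute stock: 0.213% ÷ 3.09% × 783 mL = 53.974 mL
MOPS: 0.84 g per 100 mL × 783 mL ÷ 100 = 6.577 g
magnesium chloride hexahydrate: 0.123 g per 100 mL × 783 mL ÷ 100 = 0.963 g
ammonium sulfate: 12.9 mmol/L × 132.14 g/mol × 0.783 L ÷ 1000 = 1.335 g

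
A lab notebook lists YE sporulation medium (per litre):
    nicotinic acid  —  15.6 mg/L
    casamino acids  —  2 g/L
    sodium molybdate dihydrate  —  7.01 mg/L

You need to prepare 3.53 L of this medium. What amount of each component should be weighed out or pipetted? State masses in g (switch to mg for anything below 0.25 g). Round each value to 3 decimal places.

Scale factor relative to 1 L: 3.53.
nicotinic acid: 15.6 mg/L × 3.53 L = 55.068 mg
casamino acids: 2 g/L × 3.53 L = 7.060 g
sodium molybdate dihydrate: 7.01 mg/L × 3.53 L = 24.745 mg

nicotinic acid 55.068 mg; casamino acids 7.060 g; sodium molybdate dihydrate 24.745 mg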